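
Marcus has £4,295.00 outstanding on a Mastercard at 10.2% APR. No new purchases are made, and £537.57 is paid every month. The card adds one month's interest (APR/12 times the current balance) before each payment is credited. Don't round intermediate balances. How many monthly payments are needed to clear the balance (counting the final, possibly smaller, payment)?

9 months

Monthly rate r = 10.2%/12 = 0.85% = 0.0085.
Recurrence: B ← B·(1+r) − £537.57.
Month 1: interest £36.51; balance after payment £3,793.94.
Month 2: interest £32.25; balance after payment £3,288.62.
Closed form: n = −ln(1 − rB₀/P)/ln(1+r) = −ln(0.93209)/ln(1.0085) ≈ 8.309, so the balance reaches zero during payment 9.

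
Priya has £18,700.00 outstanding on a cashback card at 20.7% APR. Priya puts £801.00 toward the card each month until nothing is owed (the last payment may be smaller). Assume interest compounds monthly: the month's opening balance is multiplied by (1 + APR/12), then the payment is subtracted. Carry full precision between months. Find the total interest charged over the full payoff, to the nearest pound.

£5,437

Monthly rate r = 20.7%/12 = 1.725% = 0.01725.
Payoff takes n = ⌈−ln(1 − rB₀/P)/ln(1+r)⌉ = ⌈30.133⌉ = 31 payments; the last is £107.30.
Total paid = 30·£801.00 + £107.30 = £24,137.30.
Total interest = total paid − principal = £24,137.30 − £18,700.00 = £5,437.30.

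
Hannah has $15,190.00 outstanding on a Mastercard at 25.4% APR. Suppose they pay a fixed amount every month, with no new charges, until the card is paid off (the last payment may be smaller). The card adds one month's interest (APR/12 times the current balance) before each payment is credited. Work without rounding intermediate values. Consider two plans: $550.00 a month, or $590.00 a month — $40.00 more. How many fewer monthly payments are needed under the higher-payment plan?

Monthly rate r = 25.4%/12 = 2.11667% = 0.0211667.
At $550.00/mo: n = ⌈−ln(1 − rB₀/P)/ln(1+r)⌉ = 42 payments (last $517.62); total interest = total paid − $15,190.00 = $7,877.62.
At $590.00/mo: 38 payments (last $349.62); total interest $6,989.62.
Payments saved = 42 − 38 = 4.

4 fewer payments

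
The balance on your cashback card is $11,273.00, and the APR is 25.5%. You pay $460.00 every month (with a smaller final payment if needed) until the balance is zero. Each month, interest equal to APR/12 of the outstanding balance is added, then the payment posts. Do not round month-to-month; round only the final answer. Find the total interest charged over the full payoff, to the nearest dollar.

$4,818

Monthly rate r = 25.5%/12 = 2.125% = 0.02125.
Payoff takes n = ⌈−ln(1 − rB₀/P)/ln(1+r)⌉ = ⌈34.981⌉ = 35 payments; the last is $451.41.
Total paid = 34·$460.00 + $451.41 = $16,091.41.
Total interest = total paid − principal = $16,091.41 − $11,273.00 = $4,818.41.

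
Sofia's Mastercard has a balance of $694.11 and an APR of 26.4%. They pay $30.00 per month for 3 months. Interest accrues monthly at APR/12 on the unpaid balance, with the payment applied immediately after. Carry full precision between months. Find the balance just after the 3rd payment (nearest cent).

$648.94

Monthly rate r = 26.4%/12 = 2.2% = 0.022.
Each month: B ← B·(1+r) − $30.00.
Month 1: interest $15.27; balance after payment $679.38.
Month 2: interest $14.95; balance after payment $664.33.
Month 3: interest $14.62; balance after payment $648.94.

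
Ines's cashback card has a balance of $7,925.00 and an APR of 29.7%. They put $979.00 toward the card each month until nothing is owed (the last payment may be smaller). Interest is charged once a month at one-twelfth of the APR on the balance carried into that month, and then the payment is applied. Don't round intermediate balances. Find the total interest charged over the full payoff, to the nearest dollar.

$1,029

Monthly rate r = 29.7%/12 = 2.475% = 0.02475.
Payoff takes n = ⌈−ln(1 − rB₀/P)/ln(1+r)⌉ = ⌈9.145⌉ = 10 payments; the last is $143.42.
Total paid = 9·$979.00 + $143.42 = $8,954.42.
Total interest = total paid − principal = $8,954.42 − $7,925.00 = $1,029.42.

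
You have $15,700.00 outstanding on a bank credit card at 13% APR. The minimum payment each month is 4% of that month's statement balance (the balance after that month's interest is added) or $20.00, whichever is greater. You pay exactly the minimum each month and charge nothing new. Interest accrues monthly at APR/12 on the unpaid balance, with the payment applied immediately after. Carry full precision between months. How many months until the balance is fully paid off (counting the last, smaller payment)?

Monthly rate r = 13%/12 = 1.08333% = 0.0108333.
While 4% of the post-interest balance exceeds $20.00, each month B ← (B·(1+r))·(1 − 0.04), i.e. B shrinks by the factor (1+r)·0.96 = 0.9704.
This holds for months 1–116. Entering month 117 the balance is $481.05; 4% of the post-interest balance is now below $20.00, so the flat $20.00 minimum applies from here.
From month 117 a fixed $20.00 at rate r clears $481.05 in 29 more payments. Total: 116 + 29 = 145 months.

145 months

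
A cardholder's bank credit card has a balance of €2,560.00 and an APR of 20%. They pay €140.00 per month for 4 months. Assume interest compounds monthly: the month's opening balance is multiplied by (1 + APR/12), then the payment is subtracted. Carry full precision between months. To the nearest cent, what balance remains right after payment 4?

Monthly rate r = 20%/12 = 1.66667% = 0.0166667.
Each month: B ← B·(1+r) − €140.00.
Month 1: interest €42.67; balance after payment €2,462.67.
Month 2: interest €41.04; balance after payment €2,363.71.
Month 3: interest €39.40; balance after payment €2,263.11.
Month 4: interest €37.72; balance after payment €2,160.82.

€2,160.82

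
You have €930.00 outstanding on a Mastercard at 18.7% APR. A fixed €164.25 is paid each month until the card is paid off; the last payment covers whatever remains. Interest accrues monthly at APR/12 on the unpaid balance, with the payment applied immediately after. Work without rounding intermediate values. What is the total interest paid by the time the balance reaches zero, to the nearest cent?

Monthly rate r = 18.7%/12 = 1.55833% = 0.0155833.
Payoff takes n = ⌈−ln(1 − rB₀/P)/ln(1+r)⌉ = ⌈5.974⌉ = 6 payments; the last is €159.96.
Total paid = 5·€164.25 + €159.96 = €981.21.
Total interest = total paid − principal = €981.21 − €930.00 = €51.21.

€51.21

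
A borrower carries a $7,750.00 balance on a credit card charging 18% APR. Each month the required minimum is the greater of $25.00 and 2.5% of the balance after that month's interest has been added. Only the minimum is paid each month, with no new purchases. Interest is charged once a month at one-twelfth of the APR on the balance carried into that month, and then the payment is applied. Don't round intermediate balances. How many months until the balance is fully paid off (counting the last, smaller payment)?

258 months

Monthly rate r = 18%/12 = 1.5% = 0.015.
While 2.5% of the post-interest balance exceeds $25.00, each month B ← (B·(1+r))·(1 − 0.025), i.e. B shrinks by the factor (1+r)·0.975 = 0.98962.
This holds for months 1–198. Entering month 199 the balance is $982.86; 2.5% of the post-interest balance is now below $25.00, so the flat $25.00 minimum applies from here.
From month 199 a fixed $25.00 at rate r clears $982.86 in 60 more payments. Total: 198 + 60 = 258 months.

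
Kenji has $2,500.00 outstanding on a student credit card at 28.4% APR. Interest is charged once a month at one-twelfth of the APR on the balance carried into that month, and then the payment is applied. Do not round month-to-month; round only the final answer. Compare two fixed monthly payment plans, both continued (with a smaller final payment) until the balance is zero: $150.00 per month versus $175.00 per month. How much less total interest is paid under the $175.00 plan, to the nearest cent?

$129.52

Monthly rate r = 28.4%/12 = 2.36667% = 0.0236667.
At $150.00/mo: n = ⌈−ln(1 − rB₀/P)/ln(1+r)⌉ = 22 payments (last $67.12); total interest = total paid − $2,500.00 = $717.12.
At $175.00/mo: 18 payments (last $112.60); total interest $587.60.
Interest saved = $717.12 − $587.60 = $129.52.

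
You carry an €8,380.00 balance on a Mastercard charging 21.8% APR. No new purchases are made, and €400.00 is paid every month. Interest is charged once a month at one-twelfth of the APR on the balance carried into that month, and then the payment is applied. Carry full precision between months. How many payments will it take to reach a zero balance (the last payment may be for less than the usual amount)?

27 payments

Monthly rate r = 21.8%/12 = 1.81667% = 0.0181667.
Recurrence: B ← B·(1+r) − €400.00.
Month 1: interest €152.24; balance after payment €8,132.24.
Month 2: interest €147.74; balance after payment €7,879.97.
Closed form: n = −ln(1 − rB₀/P)/ln(1+r) = −ln(0.61941)/ln(1.01817) ≈ 26.605, so the balance reaches zero during payment 27.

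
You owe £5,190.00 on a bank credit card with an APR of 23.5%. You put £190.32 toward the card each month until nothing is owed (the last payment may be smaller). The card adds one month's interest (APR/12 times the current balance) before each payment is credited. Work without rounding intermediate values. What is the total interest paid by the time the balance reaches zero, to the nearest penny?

Monthly rate r = 23.5%/12 = 1.95833% = 0.0195833.
Payoff takes n = ⌈−ln(1 − rB₀/P)/ln(1+r)⌉ = ⌈39.375⌉ = 40 payments; the last is £71.84.
Total paid = 39·£190.32 + £71.84 = £7,494.32.
Total interest = total paid − principal = £7,494.32 − £5,190.00 = £2,304.32.

£2,304.32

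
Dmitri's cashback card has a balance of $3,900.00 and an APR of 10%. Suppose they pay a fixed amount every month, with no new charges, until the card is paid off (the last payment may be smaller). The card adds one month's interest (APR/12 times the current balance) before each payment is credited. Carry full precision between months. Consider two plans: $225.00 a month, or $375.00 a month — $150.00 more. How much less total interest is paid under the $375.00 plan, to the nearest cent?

$133.26

Monthly rate r = 10%/12 = 0.833333% = 0.00833333.
At $225.00/mo: n = ⌈−ln(1 − rB₀/P)/ln(1+r)⌉ = 19 payments (last $179.79); total interest = total paid − $3,900.00 = $329.79.
At $375.00/mo: 11 payments (last $346.53); total interest $196.53.
Interest saved = $329.79 − $196.53 = $133.26.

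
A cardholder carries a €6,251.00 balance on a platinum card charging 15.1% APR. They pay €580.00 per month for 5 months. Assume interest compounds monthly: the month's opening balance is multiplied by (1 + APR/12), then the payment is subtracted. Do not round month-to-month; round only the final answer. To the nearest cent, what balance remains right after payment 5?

€3,680.41

Monthly rate r = 15.1%/12 = 1.25833% = 0.0125833.
Each month: B ← B·(1+r) − €580.00.
Month 1: interest €78.66; balance after payment €5,749.66.
Month 2: interest €72.35; balance after payment €5,242.01.
Month 3: interest €65.96; balance after payment €4,727.97.
Month 4: interest €59.49; balance after payment €4,207.46.
Month 5: interest €52.94; balance after payment €3,680.41.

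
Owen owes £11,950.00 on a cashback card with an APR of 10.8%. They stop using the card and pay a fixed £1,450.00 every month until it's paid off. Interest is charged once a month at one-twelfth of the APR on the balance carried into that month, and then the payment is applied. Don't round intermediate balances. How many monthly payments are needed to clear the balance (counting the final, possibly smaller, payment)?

Monthly rate r = 10.8%/12 = 0.9% = 0.009.
Recurrence: B ← B·(1+r) − £1,450.00.
Month 1: interest £107.55; balance after payment £10,607.55.
Month 2: interest £95.47; balance after payment £9,253.02.
Closed form: n = −ln(1 − rB₀/P)/ln(1+r) = −ln(0.92583)/ln(1.009) ≈ 8.602, so the balance reaches zero during payment 9.

9 months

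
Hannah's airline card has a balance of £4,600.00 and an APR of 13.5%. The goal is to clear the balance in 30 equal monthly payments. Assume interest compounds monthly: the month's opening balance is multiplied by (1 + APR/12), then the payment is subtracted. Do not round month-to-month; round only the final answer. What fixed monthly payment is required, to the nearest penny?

£181.51

Monthly rate r = 13.5%/12 = 1.125% = 0.01125.
Level-payment amortization: P = B₀·r / (1 − (1+r)^(−n)) = 4600.00·0.01125 / (1 − 1.01125^(−30)).
Denominator 1 − (1+r)^(−30) = 0.285102199.
P = 51.75 / 0.285102199 ≈ 181.51.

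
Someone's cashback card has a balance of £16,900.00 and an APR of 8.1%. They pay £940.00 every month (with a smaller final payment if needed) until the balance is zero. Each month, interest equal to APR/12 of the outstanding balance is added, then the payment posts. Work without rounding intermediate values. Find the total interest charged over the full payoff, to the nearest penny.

Monthly rate r = 8.1%/12 = 0.675% = 0.00675.
Payoff takes n = ⌈−ln(1 − rB₀/P)/ln(1+r)⌉ = ⌈19.231⌉ = 20 payments; the last is £218.09.
Total paid = 19·£940.00 + £218.09 = £18,078.09.
Total interest = total paid − principal = £18,078.09 − £16,900.00 = £1,178.09.

£1,178.09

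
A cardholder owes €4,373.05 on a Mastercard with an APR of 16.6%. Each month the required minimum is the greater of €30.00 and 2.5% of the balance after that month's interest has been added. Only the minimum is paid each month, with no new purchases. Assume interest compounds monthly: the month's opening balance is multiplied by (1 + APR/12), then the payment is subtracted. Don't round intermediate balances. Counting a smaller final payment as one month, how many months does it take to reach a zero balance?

171 months

Monthly rate r = 16.6%/12 = 1.38333% = 0.0138333.
While 2.5% of the post-interest balance exceeds €30.00, each month B ← (B·(1+r))·(1 − 0.025), i.e. B shrinks by the factor (1+r)·0.975 = 0.98849.
This holds for months 1–113. Entering month 114 the balance is €1,181.76; 2.5% of the post-interest balance is now below €30.00, so the flat €30.00 minimum applies from here.
From month 114 a fixed €30.00 at rate r clears €1,181.76 in 58 more payments. Total: 113 + 58 = 171 months.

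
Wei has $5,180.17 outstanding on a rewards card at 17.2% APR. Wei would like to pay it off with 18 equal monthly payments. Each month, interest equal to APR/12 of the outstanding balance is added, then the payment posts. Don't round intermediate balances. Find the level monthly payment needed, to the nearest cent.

$328.55

Monthly rate r = 17.2%/12 = 1.43333% = 0.0143333.
Level-payment amortization: P = B₀·r / (1 − (1+r)^(−n)) = 5180.17·0.0143333 / (1 − 1.01433^(−18)).
Denominator 1 − (1+r)^(−18) = 0.225988448.
P = 74.2491 / 0.225988448 ≈ 328.55.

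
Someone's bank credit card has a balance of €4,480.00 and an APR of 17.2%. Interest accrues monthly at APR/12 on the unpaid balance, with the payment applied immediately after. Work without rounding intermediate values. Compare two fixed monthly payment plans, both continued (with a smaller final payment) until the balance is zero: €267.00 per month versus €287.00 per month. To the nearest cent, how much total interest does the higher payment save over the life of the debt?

Monthly rate r = 17.2%/12 = 1.43333% = 0.0143333.
At €267.00/mo: n = ⌈−ln(1 − rB₀/P)/ln(1+r)⌉ = 20 payments (last €88.49); total interest = total paid − €4,480.00 = €681.49.
At €287.00/mo: 18 payments (last €228.83); total interest €627.83.
Interest saved = €681.49 − €627.83 = €53.66.

€53.66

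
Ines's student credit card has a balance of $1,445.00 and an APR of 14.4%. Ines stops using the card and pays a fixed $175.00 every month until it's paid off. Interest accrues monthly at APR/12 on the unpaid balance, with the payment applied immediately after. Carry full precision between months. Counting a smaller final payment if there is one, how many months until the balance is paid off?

9 months

Monthly rate r = 14.4%/12 = 1.2% = 0.012.
Recurrence: B ← B·(1+r) − $175.00.
Month 1: interest $17.34; balance after payment $1,287.34.
Month 2: interest $15.45; balance after payment $1,127.79.
Closed form: n = −ln(1 − rB₀/P)/ln(1+r) = −ln(0.90091)/ln(1.012) ≈ 8.747, so the balance reaches zero during payment 9.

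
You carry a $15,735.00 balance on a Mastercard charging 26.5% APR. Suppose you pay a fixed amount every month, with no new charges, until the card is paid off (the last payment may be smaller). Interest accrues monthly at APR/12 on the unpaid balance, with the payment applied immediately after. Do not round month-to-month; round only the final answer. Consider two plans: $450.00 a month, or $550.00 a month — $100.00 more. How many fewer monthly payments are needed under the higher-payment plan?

22 fewer payments

Monthly rate r = 26.5%/12 = 2.20833% = 0.0220833.
At $450.00/mo: n = ⌈−ln(1 − rB₀/P)/ln(1+r)⌉ = 68 payments (last $324.83); total interest = total paid − $15,735.00 = $14,739.83.
At $550.00/mo: 46 payments (last $407.80); total interest $9,422.80.
Payments saved = 68 − 46 = 22.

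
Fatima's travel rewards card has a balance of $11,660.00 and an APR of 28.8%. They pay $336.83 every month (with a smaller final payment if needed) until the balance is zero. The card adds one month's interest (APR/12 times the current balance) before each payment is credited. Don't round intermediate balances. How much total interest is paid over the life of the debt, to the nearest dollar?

$13,574

Monthly rate r = 28.8%/12 = 2.4% = 0.024.
Payoff takes n = ⌈−ln(1 − rB₀/P)/ln(1+r)⌉ = ⌈74.914⌉ = 75 payments; the last is $308.21.
Total paid = 74·$336.83 + $308.21 = $25,233.63.
Total interest = total paid − principal = $25,233.63 − $11,660.00 = $13,573.63.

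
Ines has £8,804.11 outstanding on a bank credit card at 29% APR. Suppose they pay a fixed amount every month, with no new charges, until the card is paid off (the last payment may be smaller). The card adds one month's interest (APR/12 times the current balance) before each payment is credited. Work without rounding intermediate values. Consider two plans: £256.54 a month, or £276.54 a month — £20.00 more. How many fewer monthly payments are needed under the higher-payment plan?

Monthly rate r = 29%/12 = 2.41667% = 0.0241667.
At £256.54/mo: n = ⌈−ln(1 − rB₀/P)/ln(1+r)⌉ = 75 payments (last £12.80); total interest = total paid − £8,804.11 = £10,192.65.
At £276.54/mo: 62 payments (last £120.95); total interest £8,185.78.
Payments saved = 75 − 62 = 13.

13 fewer payments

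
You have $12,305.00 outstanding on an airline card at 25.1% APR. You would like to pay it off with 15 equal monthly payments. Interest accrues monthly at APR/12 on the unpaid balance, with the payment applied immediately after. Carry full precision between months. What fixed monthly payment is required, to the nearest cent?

$964.22

Monthly rate r = 25.1%/12 = 2.09167% = 0.0209167.
Level-payment amortization: P = B₀·r / (1 − (1+r)^(−n)) = 12305.00·0.0209167 / (1 − 1.02092^(−15)).
Denominator 1 − (1+r)^(−15) = 0.266929754.
P = 257.38 / 0.266929754 ≈ 964.22.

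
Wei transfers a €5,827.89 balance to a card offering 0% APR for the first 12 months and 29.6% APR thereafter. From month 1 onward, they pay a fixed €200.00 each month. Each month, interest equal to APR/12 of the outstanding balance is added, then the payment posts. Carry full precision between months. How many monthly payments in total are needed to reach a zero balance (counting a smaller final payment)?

35 payments

Promo months 1–12 at r₀ = 0%/12 = 0; months 13+ at r₁ = 29.6%/12 = 0.0246667.
After month 12 (no interest yet): B = €5,827.89 − 12·€200.00 = €3,427.89.
Then at r₁ with €200.00/mo: n₂ = −ln(1 − r₁·B/P)/ln(1+r₁) ≈ 22.55 → 23 more payments.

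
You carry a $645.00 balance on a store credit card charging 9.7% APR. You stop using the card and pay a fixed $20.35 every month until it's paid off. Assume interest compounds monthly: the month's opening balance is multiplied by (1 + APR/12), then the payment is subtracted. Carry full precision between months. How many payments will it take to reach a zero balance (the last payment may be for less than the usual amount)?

Monthly rate r = 9.7%/12 = 0.808333% = 0.00808333.
Recurrence: B ← B·(1+r) − $20.35.
Month 1: interest $5.21; balance after payment $629.86.
Month 2: interest $5.09; balance after payment $614.61.
Closed form: n = −ln(1 − rB₀/P)/ln(1+r) = −ln(0.7438)/ln(1.00808) ≈ 36.765, so the balance reaches zero during payment 37.

37 payments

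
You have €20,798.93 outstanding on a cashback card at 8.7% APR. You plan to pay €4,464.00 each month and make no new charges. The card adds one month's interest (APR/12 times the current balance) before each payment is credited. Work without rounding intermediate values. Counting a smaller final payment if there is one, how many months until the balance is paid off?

Monthly rate r = 8.7%/12 = 0.725% = 0.00725.
Recurrence: B ← B·(1+r) − €4,464.00.
Month 1: interest €150.79; balance after payment €16,485.72.
Month 2: interest €119.52; balance after payment €12,141.24.
Month 3: interest €88.02; balance after payment €7,765.27.
Month 4: interest €56.30; balance after payment €3,357.57.
Month 5: interest €24.34; balance after payment €0.00.

5 payments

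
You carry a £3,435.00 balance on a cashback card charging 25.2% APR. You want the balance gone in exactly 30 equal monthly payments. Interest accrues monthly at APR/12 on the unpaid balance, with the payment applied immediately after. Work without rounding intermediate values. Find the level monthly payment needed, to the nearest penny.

£155.49

Monthly rate r = 25.2%/12 = 2.1% = 0.021.
Level-payment amortization: P = B₀·r / (1 − (1+r)^(−n)) = 3435.00·0.021 / (1 − 1.021^(−30)).
Denominator 1 − (1+r)^(−30) = 0.463922305.
P = 72.135 / 0.463922305 ≈ 155.49.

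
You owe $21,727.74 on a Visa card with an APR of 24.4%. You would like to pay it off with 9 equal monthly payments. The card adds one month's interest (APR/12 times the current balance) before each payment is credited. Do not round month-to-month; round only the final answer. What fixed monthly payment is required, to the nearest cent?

$2,666.22

Monthly rate r = 24.4%/12 = 2.03333% = 0.0203333.
Level-payment amortization: P = B₀·r / (1 − (1+r)^(−n)) = 21727.74·0.0203333 / (1 − 1.02033^(−9)).
Denominator 1 − (1+r)^(−9) = 0.165701763.
P = 441.797 / 0.165701763 ≈ 2666.22.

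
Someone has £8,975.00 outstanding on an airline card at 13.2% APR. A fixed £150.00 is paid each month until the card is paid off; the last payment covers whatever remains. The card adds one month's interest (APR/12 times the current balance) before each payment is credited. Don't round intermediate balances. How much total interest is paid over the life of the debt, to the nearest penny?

£5,743.16

Monthly rate r = 13.2%/12 = 1.1% = 0.011.
Payoff takes n = ⌈−ln(1 − rB₀/P)/ln(1+r)⌉ = ⌈98.120⌉ = 99 payments; the last is £18.16.
Total paid = 98·£150.00 + £18.16 = £14,718.16.
Total interest = total paid − principal = £14,718.16 − £8,975.00 = £5,743.16.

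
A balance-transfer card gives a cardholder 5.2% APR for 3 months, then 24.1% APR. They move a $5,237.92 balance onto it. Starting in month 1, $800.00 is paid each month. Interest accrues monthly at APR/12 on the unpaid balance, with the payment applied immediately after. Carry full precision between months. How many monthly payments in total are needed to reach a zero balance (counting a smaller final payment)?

7 payments

Promo months 1–3 at r₀ = 5.2%/12 = 0.00433333; months 4+ at r₁ = 24.1%/12 = 0.0200833.
After month 3: iterate B ← B·(1+r₀) − $800.00 for 3 months → $2,895.89.
Then at r₁ with $800.00/mo: n₂ = −ln(1 − r₁·B/P)/ln(1+r₁) ≈ 3.80 → 4 more payments.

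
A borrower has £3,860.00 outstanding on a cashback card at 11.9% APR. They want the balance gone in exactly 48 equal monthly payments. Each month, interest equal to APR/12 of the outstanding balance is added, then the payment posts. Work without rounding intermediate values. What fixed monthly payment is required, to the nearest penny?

£101.46

Monthly rate r = 11.9%/12 = 0.991667% = 0.00991667.
Level-payment amortization: P = B₀·r / (1 − (1+r)^(−n)) = 3860.00·0.00991667 / (1 − 1.00992^(−48)).
Denominator 1 − (1+r)^(−48) = 0.377278146.
P = 38.2783 / 0.377278146 ≈ 101.46.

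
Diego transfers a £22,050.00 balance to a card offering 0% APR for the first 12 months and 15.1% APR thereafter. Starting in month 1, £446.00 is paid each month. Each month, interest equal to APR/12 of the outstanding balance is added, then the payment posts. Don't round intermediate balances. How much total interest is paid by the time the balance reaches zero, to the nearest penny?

£6,020.88

Promo months 1–12 at r₀ = 0%/12 = 0; months 13+ at r₁ = 15.1%/12 = 0.0125833.
After month 12 (no interest yet): B = £22,050.00 − 12·£446.00 = £16,698.00.
Then at r₁ with £446.00/mo: n₂ = −ln(1 − r₁·B/P)/ln(1+r₁) ≈ 50.94 → 51 more payments.
Total paid = 62·£446.00 + £418.88 = £28,070.88; interest = £28,070.88 − £22,050.00 = £6,020.88.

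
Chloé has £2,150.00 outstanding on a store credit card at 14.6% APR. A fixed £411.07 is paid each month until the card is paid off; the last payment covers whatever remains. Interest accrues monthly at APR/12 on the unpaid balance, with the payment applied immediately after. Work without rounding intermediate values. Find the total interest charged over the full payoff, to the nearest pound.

Monthly rate r = 14.6%/12 = 1.21667% = 0.0121667.
Payoff takes n = ⌈−ln(1 − rB₀/P)/ln(1+r)⌉ = ⌈5.437⌉ = 6 payments; the last is £180.20.
Total paid = 5·£411.07 + £180.20 = £2,235.55.
Total interest = total paid − principal = £2,235.55 − £2,150.00 = £85.55.

£86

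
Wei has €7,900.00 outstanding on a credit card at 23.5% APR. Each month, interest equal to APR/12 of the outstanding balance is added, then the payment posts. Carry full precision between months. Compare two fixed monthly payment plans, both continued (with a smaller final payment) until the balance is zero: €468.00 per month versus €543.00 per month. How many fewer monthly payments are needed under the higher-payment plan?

3 fewer payments

Monthly rate r = 23.5%/12 = 1.95833% = 0.0195833.
At €468.00/mo: n = ⌈−ln(1 − rB₀/P)/ln(1+r)⌉ = 21 payments (last €325.59); total interest = total paid − €7,900.00 = €1,785.59.
At €543.00/mo: 18 payments (last €159.38); total interest €1,490.38.
Payments saved = 21 − 18 = 3.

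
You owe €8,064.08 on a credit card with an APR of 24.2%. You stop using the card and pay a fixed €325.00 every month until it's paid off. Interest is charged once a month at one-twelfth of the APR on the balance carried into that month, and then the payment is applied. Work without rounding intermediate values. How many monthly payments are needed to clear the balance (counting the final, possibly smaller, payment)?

35 payments

Monthly rate r = 24.2%/12 = 2.01667% = 0.0201667.
Recurrence: B ← B·(1+r) − €325.00.
Month 1: interest €162.63; balance after payment €7,901.71.
Month 2: interest €159.35; balance after payment €7,736.06.
Closed form: n = −ln(1 − rB₀/P)/ln(1+r) = −ln(0.49961)/ln(1.02017) ≈ 34.755, so the balance reaches zero during payment 35.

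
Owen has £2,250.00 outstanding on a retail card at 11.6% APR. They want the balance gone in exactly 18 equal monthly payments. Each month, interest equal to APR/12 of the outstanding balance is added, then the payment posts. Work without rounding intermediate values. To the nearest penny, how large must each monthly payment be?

£136.79

Monthly rate r = 11.6%/12 = 0.966667% = 0.00966667.
Level-payment amortization: P = B₀·r / (1 − (1+r)^(−n)) = 2250.00·0.00966667 / (1 − 1.00967^(−18)).
Denominator 1 − (1+r)^(−18) = 0.159000641.
P = 21.75 / 0.159000641 ≈ 136.79.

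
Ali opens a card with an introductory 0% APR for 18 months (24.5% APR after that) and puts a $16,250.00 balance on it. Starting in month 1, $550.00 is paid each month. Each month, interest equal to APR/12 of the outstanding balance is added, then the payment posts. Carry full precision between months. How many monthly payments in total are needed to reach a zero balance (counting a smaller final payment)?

Promo months 1–18 at r₀ = 0%/12 = 0; months 19+ at r₁ = 24.5%/12 = 0.0204167.
After month 18 (no interest yet): B = $16,250.00 − 18·$550.00 = $6,350.00.
Then at r₁ with $550.00/mo: n₂ = −ln(1 − r₁·B/P)/ln(1+r₁) ≈ 13.30 → 14 more payments.

32 payments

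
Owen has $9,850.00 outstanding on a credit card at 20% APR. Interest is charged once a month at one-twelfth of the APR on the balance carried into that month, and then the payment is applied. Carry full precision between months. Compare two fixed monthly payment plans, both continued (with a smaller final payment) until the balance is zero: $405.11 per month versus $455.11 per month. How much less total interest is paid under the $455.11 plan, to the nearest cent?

Monthly rate r = 20%/12 = 1.66667% = 0.0166667.
At $405.11/mo: n = ⌈−ln(1 − rB₀/P)/ln(1+r)⌉ = 32 payments (last $177.00); total interest = total paid − $9,850.00 = $2,885.41.
At $455.11/mo: 28 payments (last $31.06); total interest $2,469.03.
Interest saved = $2,885.41 − $2,469.03 = $416.38.

$416.38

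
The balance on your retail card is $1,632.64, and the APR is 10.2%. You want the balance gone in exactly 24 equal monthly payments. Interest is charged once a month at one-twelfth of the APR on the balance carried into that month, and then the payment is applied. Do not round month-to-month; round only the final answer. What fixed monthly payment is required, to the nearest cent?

$75.49

Monthly rate r = 10.2%/12 = 0.85% = 0.0085.
Level-payment amortization: P = B₀·r / (1 − (1+r)^(−n)) = 1632.64·0.0085 / (1 − 1.0085^(−24)).
Denominator 1 − (1+r)^(−24) = 0.183834301.
P = 13.8774 / 0.183834301 ≈ 75.49.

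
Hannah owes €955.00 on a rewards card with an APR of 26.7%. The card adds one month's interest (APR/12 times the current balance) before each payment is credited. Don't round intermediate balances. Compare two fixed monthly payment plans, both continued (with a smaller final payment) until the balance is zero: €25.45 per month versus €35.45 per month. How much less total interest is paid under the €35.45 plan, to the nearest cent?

Monthly rate r = 26.7%/12 = 2.225% = 0.02225.
At €25.45/mo: n = ⌈−ln(1 − rB₀/P)/ln(1+r)⌉ = 82 payments (last €21.82); total interest = total paid − €955.00 = €1,128.27.
At €35.45/mo: 42 payments (last €20.30); total interest €518.75.
Interest saved = €1,128.27 − €518.75 = €609.52.

€609.52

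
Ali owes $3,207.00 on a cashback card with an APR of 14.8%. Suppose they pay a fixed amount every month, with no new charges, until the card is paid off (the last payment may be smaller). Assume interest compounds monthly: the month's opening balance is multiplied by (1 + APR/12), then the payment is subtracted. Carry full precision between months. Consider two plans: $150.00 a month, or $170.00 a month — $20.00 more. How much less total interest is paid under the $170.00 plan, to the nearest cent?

Monthly rate r = 14.8%/12 = 1.23333% = 0.0123333.
At $150.00/mo: n = ⌈−ln(1 − rB₀/P)/ln(1+r)⌉ = 25 payments (last $145.77); total interest = total paid − $3,207.00 = $538.77.
At $170.00/mo: 22 payments (last $103.09); total interest $466.09.
Interest saved = $538.77 − $466.09 = $72.68.

$72.68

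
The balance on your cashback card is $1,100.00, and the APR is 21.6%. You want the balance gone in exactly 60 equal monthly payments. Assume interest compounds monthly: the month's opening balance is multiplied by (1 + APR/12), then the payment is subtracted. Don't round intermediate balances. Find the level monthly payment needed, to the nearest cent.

$30.13

Monthly rate r = 21.6%/12 = 1.8% = 0.018.
Level-payment amortization: P = B₀·r / (1 − (1+r)^(−n)) = 1100.00·0.018 / (1 − 1.018^(−60)).
Denominator 1 − (1+r)^(−60) = 0.657126974.
P = 19.8 / 0.657126974 ≈ 30.13.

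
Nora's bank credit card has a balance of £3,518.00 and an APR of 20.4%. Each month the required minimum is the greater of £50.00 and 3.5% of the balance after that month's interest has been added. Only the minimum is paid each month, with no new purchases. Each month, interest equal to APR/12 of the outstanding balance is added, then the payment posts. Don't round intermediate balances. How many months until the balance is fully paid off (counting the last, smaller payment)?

88 months

Monthly rate r = 20.4%/12 = 1.7% = 0.017.
While 3.5% of the post-interest balance exceeds £50.00, each month B ← (B·(1+r))·(1 − 0.035), i.e. B shrinks by the factor (1+r)·0.965 = 0.9814.
This holds for months 1–49. Entering month 50 the balance is £1,402.36; 3.5% of the post-interest balance is now below £50.00, so the flat £50.00 minimum applies from here.
From month 50 a fixed £50.00 at rate r clears £1,402.36 in 39 more payments. Total: 49 + 39 = 88 months.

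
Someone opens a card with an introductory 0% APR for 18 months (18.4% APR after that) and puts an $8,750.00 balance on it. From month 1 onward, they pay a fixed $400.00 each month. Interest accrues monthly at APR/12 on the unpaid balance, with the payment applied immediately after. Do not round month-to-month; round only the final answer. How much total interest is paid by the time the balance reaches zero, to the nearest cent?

$60.25

Promo months 1–18 at r₀ = 0%/12 = 0; months 19+ at r₁ = 18.4%/12 = 0.0153333.
After month 18 (no interest yet): B = $8,750.00 − 18·$400.00 = $1,550.00.
Then at r₁ with $400.00/mo: n₂ = −ln(1 − r₁·B/P)/ln(1+r₁) ≈ 4.03 → 5 more payments.
Total paid = 22·$400.00 + $10.25 = $8,810.25; interest = $8,810.25 − $8,750.00 = $60.25.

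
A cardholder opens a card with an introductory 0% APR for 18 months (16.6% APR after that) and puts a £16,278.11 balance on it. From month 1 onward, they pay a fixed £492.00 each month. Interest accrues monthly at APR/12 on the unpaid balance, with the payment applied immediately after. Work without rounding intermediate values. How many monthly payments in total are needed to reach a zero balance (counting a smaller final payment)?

36 payments

Promo months 1–18 at r₀ = 0%/12 = 0; months 19+ at r₁ = 16.6%/12 = 0.0138333.
After month 18 (no interest yet): B = £16,278.11 − 18·£492.00 = £7,422.11.
Then at r₁ with £492.00/mo: n₂ = −ln(1 − r₁·B/P)/ln(1+r₁) ≈ 17.04 → 18 more payments.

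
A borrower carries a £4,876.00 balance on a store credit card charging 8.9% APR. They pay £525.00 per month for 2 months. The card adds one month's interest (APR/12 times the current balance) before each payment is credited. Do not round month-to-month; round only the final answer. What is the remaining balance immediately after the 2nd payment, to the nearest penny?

£3,894.70

Monthly rate r = 8.9%/12 = 0.741667% = 0.00741667.
Each month: B ← B·(1+r) − £525.00.
Month 1: interest £36.16; balance after payment £4,387.16.
Month 2: interest £32.54; balance after payment £3,894.70.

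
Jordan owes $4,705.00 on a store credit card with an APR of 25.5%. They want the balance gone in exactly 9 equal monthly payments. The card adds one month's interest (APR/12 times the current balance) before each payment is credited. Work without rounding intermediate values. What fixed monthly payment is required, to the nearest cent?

Monthly rate r = 25.5%/12 = 2.125% = 0.02125.
Level-payment amortization: P = B₀·r / (1 − (1+r)^(−n)) = 4705.00·0.02125 / (1 − 1.02125^(−9)).
Denominator 1 − (1+r)^(−9) = 0.172417356.
P = 99.9813 / 0.172417356 ≈ 579.88.

$579.88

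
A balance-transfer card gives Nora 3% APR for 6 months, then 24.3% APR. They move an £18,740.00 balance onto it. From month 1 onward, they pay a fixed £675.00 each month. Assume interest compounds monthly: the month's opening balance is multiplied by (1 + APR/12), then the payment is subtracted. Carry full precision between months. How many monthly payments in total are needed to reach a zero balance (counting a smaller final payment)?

36 payments

Promo months 1–6 at r₀ = 3%/12 = 0.0025; months 7+ at r₁ = 24.3%/12 = 0.02025.
After month 6: iterate B ← B·(1+r₀) − £675.00 for 6 months → £14,947.47.
Then at r₁ with £675.00/mo: n₂ = −ln(1 − r₁·B/P)/ln(1+r₁) ≈ 29.68 → 30 more payments.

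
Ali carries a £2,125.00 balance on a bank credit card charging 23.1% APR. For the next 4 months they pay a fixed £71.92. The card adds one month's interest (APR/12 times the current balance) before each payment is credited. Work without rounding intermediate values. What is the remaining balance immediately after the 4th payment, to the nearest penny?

£1,997.32

Monthly rate r = 23.1%/12 = 1.925% = 0.01925.
Each month: B ← B·(1+r) − £71.92.
Month 1: interest £40.91; balance after payment £2,093.99.
Month 2: interest £40.31; balance after payment £2,062.38.
Month 3: interest £39.70; balance after payment £2,030.16.
Month 4: interest £39.08; balance after payment £1,997.32.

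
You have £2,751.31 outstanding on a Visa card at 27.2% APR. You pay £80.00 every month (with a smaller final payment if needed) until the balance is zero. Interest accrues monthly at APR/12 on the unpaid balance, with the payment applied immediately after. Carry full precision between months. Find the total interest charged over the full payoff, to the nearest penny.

£2,645.74

Monthly rate r = 27.2%/12 = 2.26667% = 0.0226667.
Payoff takes n = ⌈−ln(1 − rB₀/P)/ln(1+r)⌉ = ⌈67.460⌉ = 68 payments; the last is £37.05.
Total paid = 67·£80.00 + £37.05 = £5,397.05.
Total interest = total paid − principal = £5,397.05 − £2,751.31 = £2,645.74.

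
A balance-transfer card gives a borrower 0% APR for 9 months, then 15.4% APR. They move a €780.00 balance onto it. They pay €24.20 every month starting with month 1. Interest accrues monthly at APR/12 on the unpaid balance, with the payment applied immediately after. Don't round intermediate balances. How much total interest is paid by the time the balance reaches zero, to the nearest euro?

Promo months 1–9 at r₀ = 0%/12 = 0; months 10+ at r₁ = 15.4%/12 = 0.0128333.
After month 9 (no interest yet): B = €780.00 − 9·€24.20 = €562.20.
Then at r₁ with €24.20/mo: n₂ = −ln(1 − r₁·B/P)/ln(1+r₁) ≈ 27.76 → 28 more payments.
Total paid = 36·€24.20 + €18.48 = €889.68; interest = €889.68 − €780.00 = €109.68.

€110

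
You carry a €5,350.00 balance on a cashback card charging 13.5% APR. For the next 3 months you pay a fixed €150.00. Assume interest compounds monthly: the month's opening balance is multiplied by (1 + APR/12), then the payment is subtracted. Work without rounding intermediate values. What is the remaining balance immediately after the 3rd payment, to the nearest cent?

€5,077.52

Monthly rate r = 13.5%/12 = 1.125% = 0.01125.
Each month: B ← B·(1+r) − €150.00.
Month 1: interest €60.19; balance after payment €5,260.19.
Month 2: interest €59.18; balance after payment €5,169.36.
Month 3: interest €58.16; balance after payment €5,077.52.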